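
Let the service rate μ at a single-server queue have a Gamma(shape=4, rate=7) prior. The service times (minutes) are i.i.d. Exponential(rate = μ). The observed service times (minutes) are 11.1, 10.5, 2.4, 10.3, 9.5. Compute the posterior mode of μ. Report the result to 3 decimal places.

μ̂_MAP = 0.157

The Exponential(rate=μ) likelihood is ∝ μ^n e^(−μΣtᵢ). Here n = 5 and Σtᵢ = 11.1 + 10.5 + 2.4 + 10.3 + 9.5 = 43.8.
Posterior ∝ μ^3e^(−7μ) · μ^5e^(−43.8μ) = μ^8e^(−50.8μ), i.e. Gamma(9, 50.8).
Mode = (a−1)/b = 8/50.8 ≈ 0.157.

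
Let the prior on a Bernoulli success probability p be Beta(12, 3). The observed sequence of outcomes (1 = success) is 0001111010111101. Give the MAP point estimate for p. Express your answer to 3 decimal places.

p̂_MAP = 0.724

Prior: Beta(12, 3).
Data: 10 successes in 16 trials (from the sequence). The binomial likelihood contributes p^10(1−p)^6, so the posterior is Beta(12+10, 3+6) = Beta(22, 9).
For Beta(a, b) with a, b > 1 the mode is (a−1)/(a+b−2) = 21/29 ≈ 0.724.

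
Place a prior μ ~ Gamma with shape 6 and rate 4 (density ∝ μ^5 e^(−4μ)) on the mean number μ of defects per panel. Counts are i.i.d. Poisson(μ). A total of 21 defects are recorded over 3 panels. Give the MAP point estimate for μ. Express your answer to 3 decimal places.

Σxᵢ = 21, n = 3.
Posterior ∝ μ^5e^(−4μ) · μ^21e^(−3μ) = μ^26e^(−7μ), i.e. Gamma(shape=27, rate=7).
The mode of a Gamma(a, b) with a ≥ 1 (shape–rate) is (a−1)/b = 26/7 ≈ 3.714.

μ̂_MAP = 3.714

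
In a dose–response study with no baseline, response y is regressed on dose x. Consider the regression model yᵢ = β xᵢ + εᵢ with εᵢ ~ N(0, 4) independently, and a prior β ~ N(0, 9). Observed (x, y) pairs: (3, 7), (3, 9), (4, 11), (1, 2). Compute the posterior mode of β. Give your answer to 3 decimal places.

log p(β | y) = −Σ(yᵢ − βxᵢ)²/(2·4) − β²/(2·9) + const.
Setting the derivative to zero: Σxᵢ(yᵢ − βxᵢ)/4 − β/9 = 0, so β = Σxᵢyᵢ / (Σxᵢ² + σ²/τ²).
Σxᵢyᵢ = 3·7 + 3·9 + 4·11 + 1·2 = 94; Σxᵢ² = 35; σ²/τ² = 4/9.
β̂_MAP = 94 / (35 + 4/9) = 94/(319/9) = 846/319 ≈ 2.652.

β̂_MAP = 2.652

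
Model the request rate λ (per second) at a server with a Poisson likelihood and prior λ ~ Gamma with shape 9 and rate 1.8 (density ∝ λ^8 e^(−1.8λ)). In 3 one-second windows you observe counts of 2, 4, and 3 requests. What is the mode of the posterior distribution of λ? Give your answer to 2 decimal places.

Σxᵢ = 2+4+3 = 9, with n = 3.
Posterior ∝ λ^8e^(−1.8λ) · λ^9e^(−3λ) = λ^17e^(−4.8λ), i.e. Gamma(shape=18, rate=4.8).
The mode of a Gamma(a, b) with a ≥ 1 (shape–rate) is (a−1)/b = 17/4.8 ≈ 3.54.

λ̂_MAP = 3.54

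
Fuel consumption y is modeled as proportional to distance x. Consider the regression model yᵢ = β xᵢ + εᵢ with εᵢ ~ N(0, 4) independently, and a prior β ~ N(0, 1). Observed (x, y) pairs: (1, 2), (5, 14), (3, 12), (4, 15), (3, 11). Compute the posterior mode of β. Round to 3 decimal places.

β̂_MAP = 3.141

log p(β | y) = −Σ(yᵢ − βxᵢ)²/(2·4) − β²/(2·1) + const.
Setting the derivative to zero: Σxᵢ(yᵢ − βxᵢ)/4 − β/1 = 0, so β = Σxᵢyᵢ / (Σxᵢ² + σ²/τ²).
Σxᵢyᵢ = 1·2 + 5·14 + 3·12 + 4·15 + 3·11 = 201; Σxᵢ² = 60; σ²/τ² = 4.
β̂_MAP = 201 / (60 + 4) = 201/64 ≈ 3.141.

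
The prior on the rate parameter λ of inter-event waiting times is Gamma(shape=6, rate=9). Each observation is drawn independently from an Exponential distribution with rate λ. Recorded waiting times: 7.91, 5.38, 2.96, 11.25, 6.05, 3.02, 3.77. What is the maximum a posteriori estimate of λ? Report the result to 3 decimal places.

λ̂_MAP = 0.243

The Exponential(rate=λ) likelihood is ∝ λ^n e^(−λΣtᵢ). Here n = 7 and Σtᵢ = 7.91 + 5.38 + 2.96 + 11.25 + 6.05 + 3.02 + 3.77 = 40.34.
Posterior ∝ λ^5e^(−9λ) · λ^7e^(−40.34λ) = λ^12e^(−49.34λ), i.e. Gamma(13, 49.34).
Mode = (a−1)/b = 12/49.34 ≈ 0.243.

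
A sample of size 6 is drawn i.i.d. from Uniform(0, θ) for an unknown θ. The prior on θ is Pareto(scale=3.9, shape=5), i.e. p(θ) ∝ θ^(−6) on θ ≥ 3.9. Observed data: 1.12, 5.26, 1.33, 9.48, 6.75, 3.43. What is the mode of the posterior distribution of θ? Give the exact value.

The Uniform(0, θ) likelihood is θ^(−n) for θ ≥ max(xᵢ), zero otherwise. Here max(xᵢ) = 9.48.
Posterior ∝ θ^(−6) · θ^(−6) = θ^(−12) on θ ≥ max(3.9, 9.48) = 9.48.
This density is strictly decreasing in θ, so the posterior mode lies at the lower boundary of the support.

θ̂_MAP = 9.48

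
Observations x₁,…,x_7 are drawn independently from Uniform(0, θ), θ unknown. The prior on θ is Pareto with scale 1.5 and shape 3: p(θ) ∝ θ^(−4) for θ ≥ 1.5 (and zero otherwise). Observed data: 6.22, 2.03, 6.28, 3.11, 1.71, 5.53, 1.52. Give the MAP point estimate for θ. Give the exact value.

θ̂_MAP = 6.28

The Uniform(0, θ) likelihood is θ^(−n) for θ ≥ max(xᵢ), zero otherwise. Here max(xᵢ) = 6.28.
Posterior ∝ θ^(−4) · θ^(−7) = θ^(−11) on θ ≥ max(1.5, 6.28) = 6.28.
This density is strictly decreasing in θ, so the posterior mode lies at the lower boundary of the support.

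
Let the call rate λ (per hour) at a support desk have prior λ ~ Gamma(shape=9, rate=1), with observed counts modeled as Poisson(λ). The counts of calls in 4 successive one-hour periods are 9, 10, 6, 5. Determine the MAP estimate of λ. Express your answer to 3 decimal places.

λ̂_MAP = 7.600

Σxᵢ = 9+10+6+5 = 30, with n = 4.
Posterior ∝ λ^8e^(−1λ) · λ^30e^(−4λ) = λ^38e^(−5λ), i.e. Gamma(shape=39, rate=5).
The mode of a Gamma(a, b) with a ≥ 1 (shape–rate) is (a−1)/b = 38/5 ≈ 7.600.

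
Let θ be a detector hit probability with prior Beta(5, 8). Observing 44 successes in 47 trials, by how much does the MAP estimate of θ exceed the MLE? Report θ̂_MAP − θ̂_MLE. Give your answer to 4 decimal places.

MAP − MLE = -0.1086

Posterior is Beta(49, 11); MAP = (49−1)/(60−2) = 48/58 ≈ 0.82759.
MLE ignores the prior: θ̂_MLE = k/n = 44/47 ≈ 0.93617.
Difference = 48/58 − 44/47 = -148/1363 ≈ -0.1086.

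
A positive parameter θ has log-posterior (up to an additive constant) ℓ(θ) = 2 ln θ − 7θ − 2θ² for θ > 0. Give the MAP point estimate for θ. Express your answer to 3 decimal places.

ℓ'(θ) = 2/θ − 7 − 4θ. Setting this to zero and multiplying by θ: 4θ² + 7θ − 2 = 0.
θ = (−7 + √(7² + 4·4·2)) / (2·4) = (−7 + √81) / 8 = (−7 + 9)/8 = 1/4.
ℓ''(θ) = −2/θ² − 4 < 0, confirming a maximum.

θ̂_MAP = 0.250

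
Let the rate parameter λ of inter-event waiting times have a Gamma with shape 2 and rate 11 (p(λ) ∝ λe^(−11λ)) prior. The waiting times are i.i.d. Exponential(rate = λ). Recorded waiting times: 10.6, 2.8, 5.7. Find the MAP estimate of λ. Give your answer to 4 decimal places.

The Exponential(rate=λ) likelihood is ∝ λ^n e^(−λΣtᵢ). Here n = 3 and Σtᵢ = 10.6 + 2.8 + 5.7 = 19.1.
Posterior ∝ λe^(−11λ) · λ^3e^(−19.1λ) = λ^4e^(−30.1λ), i.e. Gamma(5, 30.1).
Mode = (a−1)/b = 4/30.1 ≈ 0.1329.

λ̂_MAP = 0.1329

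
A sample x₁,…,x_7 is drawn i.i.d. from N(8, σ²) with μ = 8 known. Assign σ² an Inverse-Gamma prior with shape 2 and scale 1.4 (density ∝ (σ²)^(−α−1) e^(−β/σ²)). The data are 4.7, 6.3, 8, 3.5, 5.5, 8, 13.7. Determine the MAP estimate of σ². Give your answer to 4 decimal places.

Sum of squared deviations about the known mean: SS = (4.7−8)² + (6.3−8)² + (8−8)² + (3.5−8)² + (5.5−8)² + (8−8)² + (13.7−8)² = 72.77.
The Normal likelihood contributes (σ²)^(−n/2) exp(−SS/(2σ²)), so the posterior is Inverse-Gamma(α + n/2, β + SS/2) = Inverse-Gamma(5.5, 37.785).
The mode of Inverse-Gamma(a, b) is b/(a+1) = 37.785/6.5 ≈ 5.8131.

σ̂²_MAP = 5.8131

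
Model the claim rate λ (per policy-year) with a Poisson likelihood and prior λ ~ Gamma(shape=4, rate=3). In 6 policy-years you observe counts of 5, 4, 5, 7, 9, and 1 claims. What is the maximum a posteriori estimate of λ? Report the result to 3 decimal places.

Σxᵢ = 5+4+5+7+9+1 = 31, with n = 6.
Posterior ∝ λ^3e^(−3λ) · λ^31e^(−6λ) = λ^34e^(−9λ), i.e. Gamma(shape=35, rate=9).
The mode of a Gamma(a, b) with a ≥ 1 (shape–rate) is (a−1)/b = 34/9 ≈ 3.778.

λ̂_MAP = 3.778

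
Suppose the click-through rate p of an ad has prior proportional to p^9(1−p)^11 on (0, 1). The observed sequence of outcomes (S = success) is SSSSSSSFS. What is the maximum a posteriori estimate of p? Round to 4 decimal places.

p̂_MAP = 0.5862

The prior density ∝ p^9(1−p)^11 is the kernel of Beta(10, 12).
Data: 8 successes in 9 trials (from the sequence). The binomial likelihood contributes p^8(1−p)^1, so the posterior is Beta(10+8, 12+1) = Beta(18, 13).
For Beta(a, b) with a, b > 1 the mode is (a−1)/(a+b−2) = 17/29 ≈ 0.5862.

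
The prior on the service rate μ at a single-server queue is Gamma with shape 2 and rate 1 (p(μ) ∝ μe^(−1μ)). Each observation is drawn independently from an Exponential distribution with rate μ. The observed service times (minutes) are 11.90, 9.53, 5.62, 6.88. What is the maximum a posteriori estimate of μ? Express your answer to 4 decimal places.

μ̂_MAP = 0.1431

The Exponential(rate=μ) likelihood is ∝ μ^n e^(−μΣtᵢ). Here n = 4 and Σtᵢ = 11.90 + 9.53 + 5.62 + 6.88 = 33.93.
Posterior ∝ μe^(−1μ) · μ^4e^(−33.93μ) = μ^5e^(−34.93μ), i.e. Gamma(6, 34.93).
Mode = (a−1)/b = 5/34.93 ≈ 0.1431.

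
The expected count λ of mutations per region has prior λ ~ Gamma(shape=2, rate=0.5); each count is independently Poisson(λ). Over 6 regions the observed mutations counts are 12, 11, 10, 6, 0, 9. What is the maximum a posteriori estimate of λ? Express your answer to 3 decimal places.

λ̂_MAP = 7.538

Σxᵢ = 12+11+10+6+0+9 = 48, with n = 6.
Posterior ∝ λe^(−0.5λ) · λ^48e^(−6λ) = λ^49e^(−6.5λ), i.e. Gamma(shape=50, rate=6.5).
The mode of a Gamma(a, b) with a ≥ 1 (shape–rate) is (a−1)/b = 49/6.5 ≈ 7.538.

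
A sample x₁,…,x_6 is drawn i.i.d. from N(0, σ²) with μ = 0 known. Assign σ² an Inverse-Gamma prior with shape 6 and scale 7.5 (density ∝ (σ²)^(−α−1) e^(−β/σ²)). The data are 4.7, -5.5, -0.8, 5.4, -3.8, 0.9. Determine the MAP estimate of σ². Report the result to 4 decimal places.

σ̂²_MAP = 5.6195

Sum of squared deviations about the known mean: SS = (4.7−0)² + (-5.5−0)² + (-0.8−0)² + (5.4−0)² + (-3.8−0)² + (0.9−0)² = 97.39.
The Normal likelihood contributes (σ²)^(−n/2) exp(−SS/(2σ²)), so the posterior is Inverse-Gamma(α + n/2, β + SS/2) = Inverse-Gamma(9, 56.195).
The mode of Inverse-Gamma(a, b) is b/(a+1) = 56.195/10 ≈ 5.6195.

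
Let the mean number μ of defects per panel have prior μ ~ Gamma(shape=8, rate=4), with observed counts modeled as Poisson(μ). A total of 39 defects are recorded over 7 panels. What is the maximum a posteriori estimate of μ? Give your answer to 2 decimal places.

Σxᵢ = 39, n = 7.
Posterior ∝ μ^7e^(−4μ) · μ^39e^(−7μ) = μ^46e^(−11μ), i.e. Gamma(shape=47, rate=11).
The mode of a Gamma(a, b) with a ≥ 1 (shape–rate) is (a−1)/b = 46/11 ≈ 4.18.

μ̂_MAP = 4.18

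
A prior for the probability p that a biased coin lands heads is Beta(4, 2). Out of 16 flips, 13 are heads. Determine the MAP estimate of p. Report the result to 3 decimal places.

p̂_MAP = 0.800

Prior: Beta(4, 2).
Data: 13 successes in 16 trials. The binomial likelihood contributes p^13(1−p)^3, so the posterior is Beta(4+13, 2+3) = Beta(17, 5).
For Beta(a, b) with a, b > 1 the mode is (a−1)/(a+b−2) = 16/20 ≈ 0.800.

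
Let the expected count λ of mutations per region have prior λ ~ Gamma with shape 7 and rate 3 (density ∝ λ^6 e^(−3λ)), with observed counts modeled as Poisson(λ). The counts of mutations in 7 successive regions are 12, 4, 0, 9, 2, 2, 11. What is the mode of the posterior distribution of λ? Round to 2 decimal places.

Σxᵢ = 12+4+0+9+2+2+11 = 40, with n = 7.
Posterior ∝ λ^6e^(−3λ) · λ^40e^(−7λ) = λ^46e^(−10λ), i.e. Gamma(shape=47, rate=10).
The mode of a Gamma(a, b) with a ≥ 1 (shape–rate) is (a−1)/b = 46/10 ≈ 4.60.

λ̂_MAP = 4.60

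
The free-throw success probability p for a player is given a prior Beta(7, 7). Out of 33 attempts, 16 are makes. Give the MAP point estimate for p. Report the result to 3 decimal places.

p̂_MAP = 0.489

Prior: Beta(7, 7).
Data: 16 successes in 33 trials. The binomial likelihood contributes p^16(1−p)^17, so the posterior is Beta(7+16, 7+17) = Beta(23, 24).
For Beta(a, b) with a, b > 1 the mode is (a−1)/(a+b−2) = 22/45 ≈ 0.489.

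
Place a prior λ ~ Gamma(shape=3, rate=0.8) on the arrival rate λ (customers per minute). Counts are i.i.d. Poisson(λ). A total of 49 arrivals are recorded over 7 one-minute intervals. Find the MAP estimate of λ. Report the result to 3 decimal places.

λ̂_MAP = 6.538

Σxᵢ = 49, n = 7.
Posterior ∝ λ^2e^(−0.8λ) · λ^49e^(−7λ) = λ^51e^(−7.8λ), i.e. Gamma(shape=52, rate=7.8).
The mode of a Gamma(a, b) with a ≥ 1 (shape–rate) is (a−1)/b = 51/7.8 ≈ 6.538.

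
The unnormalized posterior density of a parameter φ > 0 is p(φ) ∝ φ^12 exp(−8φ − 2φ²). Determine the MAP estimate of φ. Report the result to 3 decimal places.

φ̂_MAP = 1.000

ℓ'(φ) = 12/φ − 8 − 4φ. Setting this to zero and multiplying by φ: 4φ² + 8φ − 12 = 0.
φ = (−8 + √(8² + 4·4·12)) / (2·4) = (−8 + √256) / 8 = (−8 + 16)/8 = 1.
ℓ''(φ) = −12/φ² − 4 < 0, confirming a maximum.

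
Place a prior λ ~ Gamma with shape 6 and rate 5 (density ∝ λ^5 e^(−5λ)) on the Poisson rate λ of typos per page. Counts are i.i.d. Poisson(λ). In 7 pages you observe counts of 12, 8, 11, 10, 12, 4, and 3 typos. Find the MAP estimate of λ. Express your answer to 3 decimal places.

λ̂_MAP = 5.417

Σxᵢ = 12+8+11+10+12+4+3 = 60, with n = 7.
Posterior ∝ λ^5e^(−5λ) · λ^60e^(−7λ) = λ^65e^(−12λ), i.e. Gamma(shape=66, rate=12).
The mode of a Gamma(a, b) with a ≥ 1 (shape–rate) is (a−1)/b = 65/12 ≈ 5.417.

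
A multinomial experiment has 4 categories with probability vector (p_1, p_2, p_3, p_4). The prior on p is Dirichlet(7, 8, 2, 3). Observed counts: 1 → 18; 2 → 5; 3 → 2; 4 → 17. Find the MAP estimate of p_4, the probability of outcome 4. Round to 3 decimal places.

The posterior is Dirichlet(αᵢ + nᵢ) = Dirichlet(25, 13, 4, 20).
For a Dirichlet(a₁,…,a_K) with all aᵢ > 1, the mode has j-th component (aⱼ − 1)/(Σaᵢ − K).
Here Σaᵢ = 62 and K = 4, so p_4 = (20 − 1)/(62 − 4) = 19/58 ≈ 0.328.

MAP estimate: 0.328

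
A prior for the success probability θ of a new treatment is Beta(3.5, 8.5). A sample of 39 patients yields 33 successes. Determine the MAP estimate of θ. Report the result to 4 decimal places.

θ̂_MAP = 0.7245

Prior: Beta(3.5, 8.5).
Data: 33 successes in 39 trials. The binomial likelihood contributes θ^33(1−θ)^6, so the posterior is Beta(3.5+33, 8.5+6) = Beta(36.5, 14.5).
For Beta(a, b) with a, b > 1 the mode is (a−1)/(a+b−2) = 35.5/49 ≈ 0.7245.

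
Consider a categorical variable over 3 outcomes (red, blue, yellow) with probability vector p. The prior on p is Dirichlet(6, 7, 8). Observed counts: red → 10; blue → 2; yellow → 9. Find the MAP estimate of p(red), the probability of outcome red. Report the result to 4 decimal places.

The posterior is Dirichlet(αᵢ + nᵢ) = Dirichlet(16, 9, 17).
For a Dirichlet(a₁,…,a_K) with all aᵢ > 1, the mode has j-th component (aⱼ − 1)/(Σaᵢ − K).
Here Σaᵢ = 42 and K = 3, so p(red) = (16 − 1)/(42 − 3) = 15/39 ≈ 0.3846.

MAP estimate of p(red) = 0.3846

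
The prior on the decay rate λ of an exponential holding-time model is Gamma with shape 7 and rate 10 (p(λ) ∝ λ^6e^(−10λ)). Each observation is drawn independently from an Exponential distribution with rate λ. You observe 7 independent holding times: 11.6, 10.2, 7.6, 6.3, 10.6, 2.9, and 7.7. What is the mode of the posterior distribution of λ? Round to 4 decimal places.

The Exponential(rate=λ) likelihood is ∝ λ^n e^(−λΣtᵢ). Here n = 7 and Σtᵢ = 11.6 + 10.2 + 7.6 + 6.3 + 10.6 + 2.9 + 7.7 = 56.9.
Posterior ∝ λ^6e^(−10λ) · λ^7e^(−56.9λ) = λ^13e^(−66.9λ), i.e. Gamma(14, 66.9).
Mode = (a−1)/b = 13/66.9 ≈ 0.1943.

λ̂_MAP = 0.1943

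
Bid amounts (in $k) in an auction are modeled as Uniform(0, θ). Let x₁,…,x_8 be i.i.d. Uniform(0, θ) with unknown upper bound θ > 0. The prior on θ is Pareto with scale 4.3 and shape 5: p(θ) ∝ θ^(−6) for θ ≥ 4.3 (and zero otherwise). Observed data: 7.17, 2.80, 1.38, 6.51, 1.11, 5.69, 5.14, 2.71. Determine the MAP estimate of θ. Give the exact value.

The Uniform(0, θ) likelihood is θ^(−n) for θ ≥ max(xᵢ), zero otherwise. Here max(xᵢ) = 7.17.
Posterior ∝ θ^(−6) · θ^(−8) = θ^(−14) on θ ≥ max(4.3, 7.17) = 7.17.
This density is strictly decreasing in θ, so the posterior mode lies at the lower boundary of the support.

θ̂_MAP = 7.17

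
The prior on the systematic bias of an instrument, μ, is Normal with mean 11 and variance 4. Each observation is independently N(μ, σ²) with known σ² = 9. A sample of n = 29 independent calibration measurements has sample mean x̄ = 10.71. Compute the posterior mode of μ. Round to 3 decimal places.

μ̂_MAP = 10.731

n = 29, x̄ = 10.71.
For a Normal prior and Normal likelihood with known variance, the posterior is Normal; its mode equals its mean, the precision-weighted average.
Prior precision 1/σ₀² = 1/4 = 0.25; data precision n/σ² = 29/9.
μ̂ = (0.25·11 + (29/9)·10.71) / (0.25 + 29/9) = 37.26/(125/36) = 10.73088 ≈ 10.731.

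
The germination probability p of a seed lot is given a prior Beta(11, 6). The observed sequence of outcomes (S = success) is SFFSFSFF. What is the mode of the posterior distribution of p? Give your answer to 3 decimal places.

Prior: Beta(11, 6).
Data: 3 successes in 8 trials (from the sequence). The binomial likelihood contributes p^3(1−p)^5, so the posterior is Beta(11+3, 6+5) = Beta(14, 11).
For Beta(a, b) with a, b > 1 the mode is (a−1)/(a+b−2) = 13/23 ≈ 0.565.

p̂_MAP = 0.565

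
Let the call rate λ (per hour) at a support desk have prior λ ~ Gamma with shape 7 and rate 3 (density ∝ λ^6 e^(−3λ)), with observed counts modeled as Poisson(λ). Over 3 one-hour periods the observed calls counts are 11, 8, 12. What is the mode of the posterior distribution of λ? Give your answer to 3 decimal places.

Σxᵢ = 11+8+12 = 31, with n = 3.
Posterior ∝ λ^6e^(−3λ) · λ^31e^(−3λ) = λ^37e^(−6λ), i.e. Gamma(shape=38, rate=6).
The mode of a Gamma(a, b) with a ≥ 1 (shape–rate) is (a−1)/b = 37/6 ≈ 6.167.

λ̂_MAP = 6.167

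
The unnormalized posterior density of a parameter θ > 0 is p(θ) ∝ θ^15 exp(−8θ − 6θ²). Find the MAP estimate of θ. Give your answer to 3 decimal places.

θ̂_MAP = 0.833

ℓ'(θ) = 15/θ − 8 − 12θ. Setting this to zero and multiplying by θ: 12θ² + 8θ − 15 = 0.
θ = (−8 + √(8² + 4·12·15)) / (2·12) = (−8 + √784) / 24 = (−8 + 28)/24 = 5/6.
ℓ''(θ) = −15/θ² − 12 < 0, confirming a maximum.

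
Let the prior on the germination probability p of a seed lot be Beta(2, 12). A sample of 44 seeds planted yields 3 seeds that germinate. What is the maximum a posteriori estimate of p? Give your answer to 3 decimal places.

Prior: Beta(2, 12).
Data: 3 successes in 44 trials. The binomial likelihood contributes p^3(1−p)^41, so the posterior is Beta(2+3, 12+41) = Beta(5, 53).
For Beta(a, b) with a, b > 1 the mode is (a−1)/(a+b−2) = 4/56 ≈ 0.071.

p̂_MAP = 0.071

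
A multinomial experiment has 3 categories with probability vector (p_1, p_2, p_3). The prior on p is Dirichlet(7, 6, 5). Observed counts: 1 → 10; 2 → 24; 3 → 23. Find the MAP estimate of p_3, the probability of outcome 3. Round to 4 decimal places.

MAP estimate: 0.3750

The posterior is Dirichlet(αᵢ + nᵢ) = Dirichlet(17, 30, 28).
For a Dirichlet(a₁,…,a_K) with all aᵢ > 1, the mode has j-th component (aⱼ − 1)/(Σaᵢ − K).
Here Σaᵢ = 75 and K = 3, so p_3 = (28 − 1)/(75 − 3) = 27/72 ≈ 0.3750.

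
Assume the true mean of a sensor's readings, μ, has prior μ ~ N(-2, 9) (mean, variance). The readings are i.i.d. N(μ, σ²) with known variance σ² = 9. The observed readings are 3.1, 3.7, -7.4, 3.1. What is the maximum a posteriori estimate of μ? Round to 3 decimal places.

n = 4; x̄ = (3.1 + 3.7 + (-7.4) + 3.1)/4 = 2.5/4 = 0.625.
For a Normal prior and Normal likelihood with known variance, the posterior is Normal; its mode equals its mean, the precision-weighted average.
Prior precision 1/σ₀² = 1/9; data precision n/σ² = 4/9.
μ̂ = ((1/9)·(-2) + (4/9)·0.625) / (1/9 + 4/9) = (1/18)/(5/9) = 0.100.

μ̂_MAP = 0.100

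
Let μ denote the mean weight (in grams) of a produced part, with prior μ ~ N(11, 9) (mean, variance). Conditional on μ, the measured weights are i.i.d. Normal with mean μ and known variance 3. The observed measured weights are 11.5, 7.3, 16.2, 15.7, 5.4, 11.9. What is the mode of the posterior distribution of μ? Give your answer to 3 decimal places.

μ̂_MAP = 11.316

n = 6; x̄ = (11.5 + 7.3 + 16.2 + 15.7 + 5.4 + 11.9)/6 = 68/6 = 34/3 ≈ 11.3333.
For a Normal prior and Normal likelihood with known variance, the posterior is Normal; its mode equals its mean, the precision-weighted average.
Prior precision 1/σ₀² = 1/9; data precision n/σ² = 6/3 = 2.
μ̂ = ((1/9)·11 + 2·(34/3)) / (1/9 + 2) = (215/9)/(19/9) = 215/19 ≈ 11.316.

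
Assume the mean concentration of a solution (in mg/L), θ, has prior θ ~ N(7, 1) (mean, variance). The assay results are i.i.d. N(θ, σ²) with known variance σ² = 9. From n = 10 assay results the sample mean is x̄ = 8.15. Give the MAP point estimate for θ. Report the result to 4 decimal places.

θ̂_MAP = 7.6053

n = 10, x̄ = 8.15.
For a Normal prior and Normal likelihood with known variance, the posterior is Normal; its mode equals its mean, the precision-weighted average.
Prior precision 1/σ₀² = 1/1 = 1; data precision n/σ² = 10/9.
θ̂ = (1·7 + (10/9)·8.15) / (1 + 10/9) = (289/18)/(19/9) = 289/38 ≈ 7.6053.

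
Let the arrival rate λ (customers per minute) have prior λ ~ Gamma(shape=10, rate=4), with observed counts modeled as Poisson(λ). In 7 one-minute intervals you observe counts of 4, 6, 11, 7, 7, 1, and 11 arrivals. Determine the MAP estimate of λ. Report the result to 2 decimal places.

Σxᵢ = 4+6+11+7+7+1+11 = 47, with n = 7.
Posterior ∝ λ^9e^(−4λ) · λ^47e^(−7λ) = λ^56e^(−11λ), i.e. Gamma(shape=57, rate=11).
The mode of a Gamma(a, b) with a ≥ 1 (shape–rate) is (a−1)/b = 56/11 ≈ 5.09.

λ̂_MAP = 5.09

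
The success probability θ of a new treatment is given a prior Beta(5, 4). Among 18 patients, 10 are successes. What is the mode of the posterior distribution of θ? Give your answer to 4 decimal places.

Prior: Beta(5, 4).
Data: 10 successes in 18 trials. The binomial likelihood contributes θ^10(1−θ)^8, so the posterior is Beta(5+10, 4+8) = Beta(15, 12).
For Beta(a, b) with a, b > 1 the mode is (a−1)/(a+b−2) = 14/25 ≈ 0.5600.

θ̂_MAP = 0.5600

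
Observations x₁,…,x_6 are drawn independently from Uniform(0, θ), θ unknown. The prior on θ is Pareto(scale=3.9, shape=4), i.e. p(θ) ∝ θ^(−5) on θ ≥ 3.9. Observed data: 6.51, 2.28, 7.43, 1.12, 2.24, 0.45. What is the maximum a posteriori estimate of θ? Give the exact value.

θ̂_MAP = 7.43

The Uniform(0, θ) likelihood is θ^(−n) for θ ≥ max(xᵢ), zero otherwise. Here max(xᵢ) = 7.43.
Posterior ∝ θ^(−5) · θ^(−6) = θ^(−11) on θ ≥ max(3.9, 7.43) = 7.43.
This density is strictly decreasing in θ, so the posterior mode lies at the lower boundary of the support.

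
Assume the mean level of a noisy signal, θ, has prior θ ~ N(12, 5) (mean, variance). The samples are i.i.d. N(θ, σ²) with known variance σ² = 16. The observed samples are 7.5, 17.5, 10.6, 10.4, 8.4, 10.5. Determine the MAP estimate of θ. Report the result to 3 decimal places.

θ̂_MAP = 11.228

n = 6; x̄ = (7.5 + 17.5 + 10.6 + 10.4 + 8.4 + 10.5)/6 = 64.9/6 = 649/60 ≈ 10.8167.
For a Normal prior and Normal likelihood with known variance, the posterior is Normal; its mode equals its mean, the precision-weighted average.
Prior precision 1/σ₀² = 1/5 = 0.2; data precision n/σ² = 6/16 = 0.375.
θ̂ = (0.2·12 + 0.375·(649/60)) / (0.2 + 0.375) = 6.45625/0.575 = 1033/92 ≈ 11.228.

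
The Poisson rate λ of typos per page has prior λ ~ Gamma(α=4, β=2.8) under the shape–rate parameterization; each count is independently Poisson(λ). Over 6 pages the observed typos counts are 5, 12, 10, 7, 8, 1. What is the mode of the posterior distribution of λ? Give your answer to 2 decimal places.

λ̂_MAP = 5.23

Σxᵢ = 5+12+10+7+8+1 = 43, with n = 6.
Posterior ∝ λ^3e^(−2.8λ) · λ^43e^(−6λ) = λ^46e^(−8.8λ), i.e. Gamma(shape=47, rate=8.8).
The mode of a Gamma(a, b) with a ≥ 1 (shape–rate) is (a−1)/b = 46/8.8 ≈ 5.23.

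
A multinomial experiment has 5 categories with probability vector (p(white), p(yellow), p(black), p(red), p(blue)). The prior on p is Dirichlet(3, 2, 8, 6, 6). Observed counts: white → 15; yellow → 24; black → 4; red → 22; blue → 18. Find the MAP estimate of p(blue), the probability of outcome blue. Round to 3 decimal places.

MAP estimate of p(blue) = 0.223

The posterior is Dirichlet(αᵢ + nᵢ) = Dirichlet(18, 26, 12, 28, 24).
For a Dirichlet(a₁,…,a_K) with all aᵢ > 1, the mode has j-th component (aⱼ − 1)/(Σaᵢ − K).
Here Σaᵢ = 108 and K = 5, so p(blue) = (24 − 1)/(108 − 5) = 23/103 ≈ 0.223.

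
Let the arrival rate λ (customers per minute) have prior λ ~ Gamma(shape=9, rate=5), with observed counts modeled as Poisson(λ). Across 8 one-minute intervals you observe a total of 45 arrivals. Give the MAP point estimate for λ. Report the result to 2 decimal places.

λ̂_MAP = 4.08

Σxᵢ = 45, n = 8.
Posterior ∝ λ^8e^(−5λ) · λ^45e^(−8λ) = λ^53e^(−13λ), i.e. Gamma(shape=54, rate=13).
The mode of a Gamma(a, b) with a ≥ 1 (shape–rate) is (a−1)/b = 53/13 ≈ 4.08.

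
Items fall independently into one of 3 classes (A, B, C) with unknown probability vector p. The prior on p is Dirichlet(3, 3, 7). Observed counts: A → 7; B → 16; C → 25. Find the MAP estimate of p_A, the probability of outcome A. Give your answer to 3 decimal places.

MAP estimate of p_A = 0.155

The posterior is Dirichlet(αᵢ + nᵢ) = Dirichlet(10, 19, 32).
For a Dirichlet(a₁,…,a_K) with all aᵢ > 1, the mode has j-th component (aⱼ − 1)/(Σaᵢ − K).
Here Σaᵢ = 61 and K = 3, so p_A = (10 − 1)/(61 − 3) = 9/58 ≈ 0.155.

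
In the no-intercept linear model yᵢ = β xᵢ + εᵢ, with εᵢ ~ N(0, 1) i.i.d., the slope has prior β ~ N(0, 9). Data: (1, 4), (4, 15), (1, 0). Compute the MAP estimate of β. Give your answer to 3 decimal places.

β̂_MAP = 3.534

log p(β | y) = −Σ(yᵢ − βxᵢ)²/(2·1) − β²/(2·9) + const.
Setting the derivative to zero: Σxᵢ(yᵢ − βxᵢ)/1 − β/9 = 0, so β = Σxᵢyᵢ / (Σxᵢ² + σ²/τ²).
Σxᵢyᵢ = 1·4 + 4·15 + 1·0 = 64; Σxᵢ² = 18; σ²/τ² = 1/9.
β̂_MAP = 64 / (18 + 1/9) = 64/(163/9) = 576/163 ≈ 3.534.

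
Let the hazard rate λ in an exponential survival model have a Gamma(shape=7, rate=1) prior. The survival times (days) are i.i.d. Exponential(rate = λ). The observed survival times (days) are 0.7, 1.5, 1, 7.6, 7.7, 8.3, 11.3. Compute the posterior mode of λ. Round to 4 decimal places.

λ̂_MAP = 0.3325

The Exponential(rate=λ) likelihood is ∝ λ^n e^(−λΣtᵢ). Here n = 7 and Σtᵢ = 0.7 + 1.5 + 1 + 7.6 + 7.7 + 8.3 + 11.3 = 38.1.
Posterior ∝ λ^6e^(−1λ) · λ^7e^(−38.1λ) = λ^13e^(−39.1λ), i.e. Gamma(14, 39.1).
Mode = (a−1)/b = 13/39.1 ≈ 0.3325.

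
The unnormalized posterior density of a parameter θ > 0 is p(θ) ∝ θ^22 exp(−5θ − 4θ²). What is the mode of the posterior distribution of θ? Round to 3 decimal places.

θ̂_MAP = 1.375

ℓ'(θ) = 22/θ − 5 − 8θ. Setting this to zero and multiplying by θ: 8θ² + 5θ − 22 = 0.
θ = (−5 + √(5² + 4·8·22)) / (2·8) = (−5 + √729) / 16 = (−5 + 27)/16 = 11/8.
ℓ''(θ) = −22/θ² − 8 < 0, confirming a maximum.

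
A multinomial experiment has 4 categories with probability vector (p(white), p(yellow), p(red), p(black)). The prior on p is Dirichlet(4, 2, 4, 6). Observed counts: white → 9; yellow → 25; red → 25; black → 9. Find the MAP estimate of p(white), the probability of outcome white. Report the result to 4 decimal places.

The posterior is Dirichlet(αᵢ + nᵢ) = Dirichlet(13, 27, 29, 15).
For a Dirichlet(a₁,…,a_K) with all aᵢ > 1, the mode has j-th component (aⱼ − 1)/(Σaᵢ − K).
Here Σaᵢ = 84 and K = 4, so p(white) = (13 − 1)/(84 − 4) = 12/80 ≈ 0.1500.

MAP estimate of p(white) = 0.1500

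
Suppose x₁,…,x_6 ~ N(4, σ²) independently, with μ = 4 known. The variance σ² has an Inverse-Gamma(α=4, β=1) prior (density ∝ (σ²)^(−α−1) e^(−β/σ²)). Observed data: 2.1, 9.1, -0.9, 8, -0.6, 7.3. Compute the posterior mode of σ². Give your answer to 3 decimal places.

σ̂²_MAP = 6.480

Sum of squared deviations about the known mean: SS = (2.1−4)² + (9.1−4)² + (-0.9−4)² + (8−4)² + (-0.6−4)² + (7.3−4)² = 101.68.
The Normal likelihood contributes (σ²)^(−n/2) exp(−SS/(2σ²)), so the posterior is Inverse-Gamma(α + n/2, β + SS/2) = Inverse-Gamma(7, 51.84).
The mode of Inverse-Gamma(a, b) is b/(a+1) = 51.84/8 ≈ 6.480.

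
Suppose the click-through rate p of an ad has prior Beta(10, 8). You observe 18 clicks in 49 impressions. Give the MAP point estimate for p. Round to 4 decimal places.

p̂_MAP = 0.4154

Prior: Beta(10, 8).
Data: 18 successes in 49 trials. The binomial likelihood contributes p^18(1−p)^31, so the posterior is Beta(10+18, 8+31) = Beta(28, 39).
For Beta(a, b) with a, b > 1 the mode is (a−1)/(a+b−2) = 27/65 ≈ 0.4154.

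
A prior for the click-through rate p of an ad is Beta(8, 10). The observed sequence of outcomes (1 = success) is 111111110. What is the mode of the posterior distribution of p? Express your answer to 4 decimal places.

Prior: Beta(8, 10).
Data: 8 successes in 9 trials (from the sequence). The binomial likelihood contributes p^8(1−p)^1, so the posterior is Beta(8+8, 10+1) = Beta(16, 11).
For Beta(a, b) with a, b > 1 the mode is (a−1)/(a+b−2) = 15/25 ≈ 0.6000.

p̂_MAP = 0.6000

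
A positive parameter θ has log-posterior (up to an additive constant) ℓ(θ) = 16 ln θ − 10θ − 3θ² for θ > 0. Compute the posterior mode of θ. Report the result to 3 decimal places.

ℓ'(θ) = 16/θ − 10 − 6θ. Setting this to zero and multiplying by θ: 6θ² + 10θ − 16 = 0.
θ = (−10 + √(10² + 4·6·16)) / (2·6) = (−10 + √484) / 12 = (−10 + 22)/12 = 1.
ℓ''(θ) = −16/θ² − 6 < 0, confirming a maximum.

θ̂_MAP = 1.000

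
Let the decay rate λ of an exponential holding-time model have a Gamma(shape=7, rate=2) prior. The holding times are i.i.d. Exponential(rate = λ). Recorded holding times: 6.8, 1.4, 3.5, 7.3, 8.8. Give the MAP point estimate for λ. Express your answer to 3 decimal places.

λ̂_MAP = 0.369

The Exponential(rate=λ) likelihood is ∝ λ^n e^(−λΣtᵢ). Here n = 5 and Σtᵢ = 6.8 + 1.4 + 3.5 + 7.3 + 8.8 = 27.8.
Posterior ∝ λ^6e^(−2λ) · λ^5e^(−27.8λ) = λ^11e^(−29.8λ), i.e. Gamma(12, 29.8).
Mode = (a−1)/b = 11/29.8 ≈ 0.369.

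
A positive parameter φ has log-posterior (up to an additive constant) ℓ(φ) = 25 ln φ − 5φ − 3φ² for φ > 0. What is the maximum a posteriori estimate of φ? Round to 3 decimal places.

φ̂_MAP = 1.667

ℓ'(φ) = 25/φ − 5 − 6φ. Setting this to zero and multiplying by φ: 6φ² + 5φ − 25 = 0.
φ = (−5 + √(5² + 4·6·25)) / (2·6) = (−5 + √625) / 12 = (−5 + 25)/12 = 5/3.
ℓ''(φ) = −25/φ² − 6 < 0, confirming a maximum.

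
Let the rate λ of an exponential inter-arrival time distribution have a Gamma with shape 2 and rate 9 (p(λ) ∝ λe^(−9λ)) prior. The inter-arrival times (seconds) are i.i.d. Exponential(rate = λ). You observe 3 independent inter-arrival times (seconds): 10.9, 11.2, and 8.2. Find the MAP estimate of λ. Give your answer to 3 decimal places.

λ̂_MAP = 0.102

The Exponential(rate=λ) likelihood is ∝ λ^n e^(−λΣtᵢ). Here n = 3 and Σtᵢ = 10.9 + 11.2 + 8.2 = 30.3.
Posterior ∝ λe^(−9λ) · λ^3e^(−30.3λ) = λ^4e^(−39.3λ), i.e. Gamma(5, 39.3).
Mode = (a−1)/b = 4/39.3 ≈ 0.102.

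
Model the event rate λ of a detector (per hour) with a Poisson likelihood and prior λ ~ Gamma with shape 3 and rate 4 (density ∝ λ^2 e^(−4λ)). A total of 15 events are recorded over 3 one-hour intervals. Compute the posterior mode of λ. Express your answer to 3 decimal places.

λ̂_MAP = 2.429

Σxᵢ = 15, n = 3.
Posterior ∝ λ^2e^(−4λ) · λ^15e^(−3λ) = λ^17e^(−7λ), i.e. Gamma(shape=18, rate=7).
The mode of a Gamma(a, b) with a ≥ 1 (shape–rate) is (a−1)/b = 17/7 ≈ 2.429.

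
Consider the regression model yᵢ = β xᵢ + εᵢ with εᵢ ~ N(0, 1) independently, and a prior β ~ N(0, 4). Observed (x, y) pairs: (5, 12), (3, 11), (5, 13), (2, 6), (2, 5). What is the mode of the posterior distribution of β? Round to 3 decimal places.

log p(β | y) = −Σ(yᵢ − βxᵢ)²/(2·1) − β²/(2·4) + const.
Setting the derivative to zero: Σxᵢ(yᵢ − βxᵢ)/1 − β/4 = 0, so β = Σxᵢyᵢ / (Σxᵢ² + σ²/τ²).
Σxᵢyᵢ = 5·12 + 3·11 + 5·13 + 2·6 + 2·5 = 180; Σxᵢ² = 67; σ²/τ² = 0.25.
β̂_MAP = 180 / (67 + 0.25) = 180/67.25 ≈ 2.677.

β̂_MAP = 2.677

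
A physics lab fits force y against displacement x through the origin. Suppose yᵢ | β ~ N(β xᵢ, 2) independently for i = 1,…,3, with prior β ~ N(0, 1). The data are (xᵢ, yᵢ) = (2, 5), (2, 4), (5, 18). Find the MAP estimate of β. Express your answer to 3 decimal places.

β̂_MAP = 3.086

log p(β | y) = −Σ(yᵢ − βxᵢ)²/(2·2) − β²/(2·1) + const.
Setting the derivative to zero: Σxᵢ(yᵢ − βxᵢ)/2 − β/1 = 0, so β = Σxᵢyᵢ / (Σxᵢ² + σ²/τ²).
Σxᵢyᵢ = 2·5 + 2·4 + 5·18 = 108; Σxᵢ² = 33; σ²/τ² = 2.
β̂_MAP = 108 / (33 + 2) = 108/35 ≈ 3.086.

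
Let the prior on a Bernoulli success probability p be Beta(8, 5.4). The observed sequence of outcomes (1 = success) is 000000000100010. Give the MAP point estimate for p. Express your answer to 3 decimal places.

p̂_MAP = 0.341

Prior: Beta(8, 5.4).
Data: 2 successes in 15 trials (from the sequence). The binomial likelihood contributes p^2(1−p)^13, so the posterior is Beta(8+2, 5.4+13) = Beta(10, 18.4).
For Beta(a, b) with a, b > 1 the mode is (a−1)/(a+b−2) = 9/26.4 ≈ 0.341.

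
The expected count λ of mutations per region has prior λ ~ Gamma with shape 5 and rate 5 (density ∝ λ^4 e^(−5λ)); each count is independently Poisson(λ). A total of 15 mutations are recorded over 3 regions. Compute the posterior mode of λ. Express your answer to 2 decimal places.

λ̂_MAP = 2.38

Σxᵢ = 15, n = 3.
Posterior ∝ λ^4e^(−5λ) · λ^15e^(−3λ) = λ^19e^(−8λ), i.e. Gamma(shape=20, rate=8).
The mode of a Gamma(a, b) with a ≥ 1 (shape–rate) is (a−1)/b = 19/8 ≈ 2.38.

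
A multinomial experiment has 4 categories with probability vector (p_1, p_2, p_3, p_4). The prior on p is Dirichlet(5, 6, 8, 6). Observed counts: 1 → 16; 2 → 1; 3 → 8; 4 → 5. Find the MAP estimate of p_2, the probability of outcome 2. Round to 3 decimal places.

The posterior is Dirichlet(αᵢ + nᵢ) = Dirichlet(21, 7, 16, 11).
For a Dirichlet(a₁,…,a_K) with all aᵢ > 1, the mode has j-th component (aⱼ − 1)/(Σaᵢ − K).
Here Σaᵢ = 55 and K = 4, so p_2 = (7 − 1)/(55 − 4) = 6/51 ≈ 0.118.

MAP estimate: 0.118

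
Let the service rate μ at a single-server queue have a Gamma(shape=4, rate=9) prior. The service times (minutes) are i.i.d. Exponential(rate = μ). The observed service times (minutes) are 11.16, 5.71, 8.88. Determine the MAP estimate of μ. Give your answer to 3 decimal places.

The Exponential(rate=μ) likelihood is ∝ μ^n e^(−μΣtᵢ). Here n = 3 and Σtᵢ = 11.16 + 5.71 + 8.88 = 25.75.
Posterior ∝ μ^3e^(−9μ) · μ^3e^(−25.75μ) = μ^6e^(−34.75μ), i.e. Gamma(7, 34.75).
Mode = (a−1)/b = 6/34.75 ≈ 0.173.

μ̂_MAP = 0.173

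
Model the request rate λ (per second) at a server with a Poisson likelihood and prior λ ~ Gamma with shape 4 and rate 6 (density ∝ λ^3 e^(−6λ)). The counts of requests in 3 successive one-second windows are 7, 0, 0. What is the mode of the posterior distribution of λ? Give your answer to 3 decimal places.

Σxᵢ = 7+0+0 = 7, with n = 3.
Posterior ∝ λ^3e^(−6λ) · λ^7e^(−3λ) = λ^10e^(−9λ), i.e. Gamma(shape=11, rate=9).
The mode of a Gamma(a, b) with a ≥ 1 (shape–rate) is (a−1)/b = 10/9 ≈ 1.111.

λ̂_MAP = 1.111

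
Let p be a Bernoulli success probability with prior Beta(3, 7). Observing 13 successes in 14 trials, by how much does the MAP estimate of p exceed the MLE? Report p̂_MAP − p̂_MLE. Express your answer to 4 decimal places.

MAP − MLE = -0.2468

Posterior is Beta(16, 8); MAP = (16−1)/(24−2) = 15/22 ≈ 0.68182.
MLE ignores the prior: p̂_MLE = k/n = 13/14 ≈ 0.92857.
Difference = 15/22 − 13/14 = -19/77 ≈ -0.2468.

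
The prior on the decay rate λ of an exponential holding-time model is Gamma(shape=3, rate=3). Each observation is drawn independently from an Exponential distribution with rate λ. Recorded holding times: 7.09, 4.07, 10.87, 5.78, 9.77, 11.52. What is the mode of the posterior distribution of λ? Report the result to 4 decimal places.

The Exponential(rate=λ) likelihood is ∝ λ^n e^(−λΣtᵢ). Here n = 6 and Σtᵢ = 7.09 + 4.07 + 10.87 + 5.78 + 9.77 + 11.52 = 49.10.
Posterior ∝ λ^2e^(−3λ) · λ^6e^(−49.10λ) = λ^8e^(−52.10λ), i.e. Gamma(9, 52.10).
Mode = (a−1)/b = 8/52.10 ≈ 0.1536.

λ̂_MAP = 0.1536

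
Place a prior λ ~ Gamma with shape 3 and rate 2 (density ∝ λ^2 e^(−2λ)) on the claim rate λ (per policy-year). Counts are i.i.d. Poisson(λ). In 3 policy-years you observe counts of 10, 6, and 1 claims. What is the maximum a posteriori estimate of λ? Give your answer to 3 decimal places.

Σxᵢ = 10+6+1 = 17, with n = 3.
Posterior ∝ λ^2e^(−2λ) · λ^17e^(−3λ) = λ^19e^(−5λ), i.e. Gamma(shape=20, rate=5).
The mode of a Gamma(a, b) with a ≥ 1 (shape–rate) is (a−1)/b = 19/5 ≈ 3.800.

λ̂_MAP = 3.800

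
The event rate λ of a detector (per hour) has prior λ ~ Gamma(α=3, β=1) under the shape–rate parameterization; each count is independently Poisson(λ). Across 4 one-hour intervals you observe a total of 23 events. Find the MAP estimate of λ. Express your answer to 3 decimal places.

Σxᵢ = 23, n = 4.
Posterior ∝ λ^2e^(−1λ) · λ^23e^(−4λ) = λ^25e^(−5λ), i.e. Gamma(shape=26, rate=5).
The mode of a Gamma(a, b) with a ≥ 1 (shape–rate) is (a−1)/b = 25/5 ≈ 5.000.

λ̂_MAP = 5.000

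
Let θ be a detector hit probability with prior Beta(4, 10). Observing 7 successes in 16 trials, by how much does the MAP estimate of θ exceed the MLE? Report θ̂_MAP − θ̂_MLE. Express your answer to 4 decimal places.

Posterior is Beta(11, 19); MAP = (11−1)/(30−2) = 10/28 ≈ 0.35714.
MLE ignores the prior: θ̂_MLE = k/n = 7/16 ≈ 0.43750.
Difference = 10/28 − 7/16 = -9/112 ≈ -0.0804.

MAP − MLE = -0.0804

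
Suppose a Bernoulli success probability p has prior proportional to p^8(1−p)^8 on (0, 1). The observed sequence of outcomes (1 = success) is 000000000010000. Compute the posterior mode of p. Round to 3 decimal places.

The prior density ∝ p^8(1−p)^8 is the kernel of Beta(9, 9).
Data: 1 success in 15 trials (from the sequence). The binomial likelihood contributes p(1−p)^14, so the posterior is Beta(9+1, 9+14) = Beta(10, 23).
For Beta(a, b) with a, b > 1 the mode is (a−1)/(a+b−2) = 9/31 ≈ 0.290.

p̂_MAP = 0.290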